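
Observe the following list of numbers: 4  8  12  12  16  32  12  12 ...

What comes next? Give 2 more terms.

64, 128

Reading positions in blocks of 4 reveals the pattern AABB — 2 tracks woven together.
Track A: 4, 8, 16, 32 (successive powers of 2).
Track B: 12, 12, 12, 12 (constant 12).
Position 9 → track A, term 5 = 64.
The 10th slot belongs to track A; its 6th term is 128.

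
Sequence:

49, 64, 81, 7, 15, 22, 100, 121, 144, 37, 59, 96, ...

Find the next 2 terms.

169, 196

Reading positions in blocks of 6 reveals the pattern AAABBB — 2 tracks woven together.
Track A = 49, 64, 81, 100, 121, 144: perfect squares starting at 7².
Track B = 7, 15, 22, 37, 59, 96: Fibonacci-style (each term is the sum of the two before it).
Position 13 → track A, term 7 = 169.
Position 14 → track A, term 8 = 196.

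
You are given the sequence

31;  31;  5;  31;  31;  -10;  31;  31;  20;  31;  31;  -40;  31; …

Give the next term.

31

The slot pattern repeats as AAB (period 3), so there are 2 interleaved tracks.
Stream A is 31, 31, 31, 31, 31, 31, 31, 31, 31, which is always 31.
Stream B is 5, -10, 20, -40, which is geometric, ×-2 each step.
The 14th slot belongs to stream A; its 10th term is 31.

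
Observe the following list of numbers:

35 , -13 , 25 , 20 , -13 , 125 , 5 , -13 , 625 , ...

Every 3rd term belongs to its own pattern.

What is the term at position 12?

The terms cycle through 3 interleaved subsequences.
Track A: 35, 20, 5. Arithmetic, step −15.
Track B: -13, -13, -13. Always -13.
Track C: 25, 125, 625. Successive powers of 5.
Position 12 falls in track C as its term 4, giving 3125.

3125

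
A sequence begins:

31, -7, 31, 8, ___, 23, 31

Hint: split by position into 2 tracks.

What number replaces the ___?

Split by position mod 2 into 2 tracks.
Track A is 31, 31, ?, 31, which is the constant sequence 31.
Track B is -7, 8, 23, which is adding 15 each time.
The gap is track A's term 3; the rule gives 31.

31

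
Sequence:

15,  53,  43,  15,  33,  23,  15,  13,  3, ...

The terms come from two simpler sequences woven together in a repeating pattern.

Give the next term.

15

The slot pattern repeats as ABB (period 3), so there are 2 interleaved tracks.
Stream A: 15, 15, 15 (constant 15).
Stream B: 53, 43, 33, 23, 13, 3 (arithmetic with common difference −10).
The 10th slot belongs to stream A; its 4th term is 15.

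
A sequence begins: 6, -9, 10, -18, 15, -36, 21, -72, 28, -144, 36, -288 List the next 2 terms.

45, -576

Split by position mod 2 into 2 tracks.
Stream A: 6, 10, 15, 21, 28, 36 (triangular numbers n(n+1)/2 for n = 3, 4, …).
Stream B: -9, -18, -36, -72, -144, -288 (geometric, ×2 each step).
The 13th slot belongs to stream A; its 7th term is 45.
Term 14 comes from stream B (its 7th entry): -576.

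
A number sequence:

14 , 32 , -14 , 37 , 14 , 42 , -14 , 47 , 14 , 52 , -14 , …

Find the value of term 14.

Split by position mod 2 into 2 tracks.
Track A is 14, -14, 14, -14, 14, -14, which is oscillating between 14 and -14.
Track B is 32, 37, 42, 47, 52, which is arithmetic, step +5.
Position 14 falls in track B as its term 7, giving 62.

62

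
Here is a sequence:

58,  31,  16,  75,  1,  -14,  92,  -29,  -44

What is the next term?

Reading positions in blocks of 3 reveals the pattern ABB — 2 tracks woven together.
Track A: 58, 75, 92. Linear: a_n = 41 + 17·n.
Track B: 31, 16, 1, -14, -29, -44. Arithmetic with common difference −15.
Position 10 falls in track A as its term 4, giving 109.

109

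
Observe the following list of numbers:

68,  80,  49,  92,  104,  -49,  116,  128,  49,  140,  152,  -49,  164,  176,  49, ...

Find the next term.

The slot pattern repeats as AAB (period 3), so there are 2 interleaved tracks.
Track A: 68, 80, 92, 104, 116, 128, 140, 152, 164, 176 — arithmetic with common difference +12.
Track B: 49, -49, 49, -49, 49 — the oscillation 49·(−1)^(n+1).
Term 16 comes from track A (its 11th entry): 188.

188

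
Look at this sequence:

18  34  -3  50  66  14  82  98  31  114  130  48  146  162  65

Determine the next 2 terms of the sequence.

Positions follow the repeating pattern AAB; grouping by letter gives 2 tracks.
Stream A = 18, 34, 50, 66, 82, 98, 114, 130, 146, 162: adding 16 each time.
Stream B = -3, 14, 31, 48, 65: arithmetic, step +17.
Term 16 comes from stream A (its 11th entry): 178.
Position 17 → stream A, term 12 = 194.

178, 194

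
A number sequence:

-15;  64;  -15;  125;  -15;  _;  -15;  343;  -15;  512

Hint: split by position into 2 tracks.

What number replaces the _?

Split by position mod 2 into 2 tracks.
Subsequence A: -15, -15, -15, -15, -15. Constant -15.
Subsequence B: 64, 125, ?, 343, 512. Consecutive cubes n³ from n = 4.
So the missing entry in subsequence B is 216.

216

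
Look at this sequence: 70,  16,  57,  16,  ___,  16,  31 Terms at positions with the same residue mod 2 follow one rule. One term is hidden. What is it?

44

Taking every 2nd term gives 2 separate tracks.
Track A is 70, 57, ?, 31, which is arithmetic, step −13.
Track B is 16, 16, 16, which is constant 16.
The gap is track A's term 3; the rule gives 44.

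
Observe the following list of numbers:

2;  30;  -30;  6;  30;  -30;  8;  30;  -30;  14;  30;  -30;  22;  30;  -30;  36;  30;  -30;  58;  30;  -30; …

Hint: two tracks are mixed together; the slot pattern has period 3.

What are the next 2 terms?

94, 30

The slot pattern repeats as ABB (period 3), so there are 2 interleaved tracks.
Track A: 2, 6, 8, 14, 22, 36, 58 — a Fibonacci-like recurrence a_n = a_{n-1} + a_{n-2}.
Track B: 30, -30, 30, -30, 30, -30, 30, -30, 30, -30, 30, -30, 30, -30 — the oscillation 30·(−1)^(n+1).
Position 22 falls in track A as its term 8, giving 94.
Position 23 → track B, term 15 = 30.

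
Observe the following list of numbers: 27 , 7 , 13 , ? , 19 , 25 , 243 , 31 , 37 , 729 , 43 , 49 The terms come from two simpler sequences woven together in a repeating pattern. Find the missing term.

Positions follow the repeating pattern ABB; grouping by letter gives 2 tracks.
Track A: 27, ?, 243, 729. Powers 3^3, 3^4, 3^5, ….
Track B: 7, 13, 19, 25, 31, 37, 43, 49. Arithmetic, step +6.
The gap is track A's term 2; the rule gives 81.

81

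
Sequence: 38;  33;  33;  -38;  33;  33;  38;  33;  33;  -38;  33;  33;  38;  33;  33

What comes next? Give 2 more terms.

-38, 33

The slot pattern repeats as ABB (period 3), so there are 2 interleaved tracks.
Track A is 38, -38, 38, -38, 38, which is the oscillation 38·(−1)^(n+1).
Track B is 33, 33, 33, 33, 33, 33, 33, 33, 33, 33, which is constant 33.
Position 16 → track A, term 6 = -38.
Term 17 comes from track B (its 11th entry): 33.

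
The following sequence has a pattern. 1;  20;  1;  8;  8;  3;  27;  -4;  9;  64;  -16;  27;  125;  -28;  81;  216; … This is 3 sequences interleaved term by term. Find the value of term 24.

Read the sequence 3 terms at a time; column i is its own pattern.
Subsequence A: 1, 8, 27, 64, 125, 216. The cubes 1³, 2³, 3³, ….
Subsequence B: 20, 8, -4, -16, -28. Arithmetic, step −12.
Subsequence C: 1, 3, 9, 27, 81. Successive powers of 3.
Term 24 comes from subsequence C (its 8th entry): 2187.

2187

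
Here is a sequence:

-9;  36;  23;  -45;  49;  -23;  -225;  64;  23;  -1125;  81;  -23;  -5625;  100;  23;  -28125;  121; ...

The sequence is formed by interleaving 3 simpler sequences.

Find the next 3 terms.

-23, -140625, 144

Split by position mod 3 into 3 tracks.
Stream A: -9, -45, -225, -1125, -5625, -28125 (a geometric progression (common ratio 5)).
Stream B: 36, 49, 64, 81, 100, 121 (the squares 6², 7², 8², …).
Stream C: 23, -23, 23, -23, 23 (the oscillation 23·(−1)^(n+1)).
Position 18 falls in stream C as its term 6, giving -23.
Position 19 → stream A, term 7 = -140625.
Term 20 comes from stream B (its 7th entry): 144.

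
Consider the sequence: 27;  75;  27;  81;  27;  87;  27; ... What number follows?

Odd-indexed and even-indexed terms follow separate rules.
Subsequence A: 27, 27, 27, 27 (constant 27).
Subsequence B: 75, 81, 87 (arithmetic, step +6).
Position 8 → subsequence B, term 4 = 93.

93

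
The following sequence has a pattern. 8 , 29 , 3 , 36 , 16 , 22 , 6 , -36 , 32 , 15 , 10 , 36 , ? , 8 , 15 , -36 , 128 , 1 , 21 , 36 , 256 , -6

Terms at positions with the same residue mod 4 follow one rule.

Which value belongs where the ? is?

64

The terms cycle through 4 interleaved subsequences.
Subsequence A is 8, 16, 32, ?, 128, 256, which is powers 2^3, 2^4, 2^5, ….
Subsequence B is 29, 22, 15, 8, 1, -6, which is arithmetic, step −7.
Subsequence C is 3, 6, 10, 15, 21, which is the triangular numbers T_2, T_3, ….
Subsequence D is 36, -36, 36, -36, 36, which is oscillating between 36 and -36.
Filling subsequence A at index 4 by its rule yields 64.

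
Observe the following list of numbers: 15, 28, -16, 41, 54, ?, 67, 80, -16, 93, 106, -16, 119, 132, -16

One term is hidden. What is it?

-16

Positions follow the repeating pattern AAB; grouping by letter gives 2 tracks.
Subsequence A: 15, 28, 41, 54, 67, 80, 93, 106, 119, 132. Linear: a_n = 2 + 13·n.
Subsequence B: -16, ?, -16, -16, -16. The constant sequence -16.
Subsequence B's pattern makes the blank -16.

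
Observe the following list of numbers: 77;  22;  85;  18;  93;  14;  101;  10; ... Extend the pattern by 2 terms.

Split by position mod 2 into 2 tracks.
Track A = 77, 85, 93, 101: arithmetic with common difference +8.
Track B = 22, 18, 14, 10: subtracting 4 each time.
Term 9 comes from track A (its 5th entry): 109.
The 10th slot belongs to track B; its 5th term is 6.

109, 6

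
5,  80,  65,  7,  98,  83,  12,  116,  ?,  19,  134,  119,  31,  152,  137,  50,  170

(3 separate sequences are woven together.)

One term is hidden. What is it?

Taking every 3rd term gives 3 separate tracks.
Stream A: 5, 7, 12, 19, 31, 50 (a Fibonacci-like recurrence a_n = a_{n-1} + a_{n-2}).
Stream B: 80, 98, 116, 134, 152, 170 (linear: a_n = 62 + 18·n).
Stream C: 65, 83, ?, 119, 137 (arithmetic with common difference +18).
So the missing entry in stream C is 101.

101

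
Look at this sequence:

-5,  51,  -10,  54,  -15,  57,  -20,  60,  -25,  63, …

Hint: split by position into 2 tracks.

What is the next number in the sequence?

-30

Odd-indexed and even-indexed terms follow separate rules.
Stream A: -5, -10, -15, -20, -25. Arithmetic, step −5.
Stream B: 51, 54, 57, 60, 63. Arithmetic, step +3.
The 11th slot belongs to stream A; its 6th term is -30.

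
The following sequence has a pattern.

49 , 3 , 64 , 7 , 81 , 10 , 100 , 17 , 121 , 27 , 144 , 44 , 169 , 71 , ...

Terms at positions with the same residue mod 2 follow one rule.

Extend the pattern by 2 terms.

196, 115

Odd-indexed and even-indexed terms follow separate rules.
Stream A is 49, 64, 81, 100, 121, 144, 169, which is consecutive squares n² from n = 7.
Stream B is 3, 7, 10, 17, 27, 44, 71, which is each term equals the sum of the previous two.
The 15th slot belongs to stream A; its 8th term is 196.
Position 16 falls in stream B as its term 8, giving 115.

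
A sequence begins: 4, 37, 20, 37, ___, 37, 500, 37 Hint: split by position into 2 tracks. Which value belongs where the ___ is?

The terms cycle through 2 interleaved subsequences.
Track A: 4, 20, ?, 500 (geometric with ratio 5).
Track B: 37, 37, 37, 37 (constant 37).
So the missing entry in track A is 100.

100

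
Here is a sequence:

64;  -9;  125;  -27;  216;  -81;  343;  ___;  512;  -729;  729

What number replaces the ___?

-243

Split by position mod 2 into 2 tracks.
Track A is 64, 125, 216, 343, 512, 729, which is perfect cubes starting at 4³.
Track B is -9, -27, -81, ?, -729, which is multiplying by 3 each time.
The gap is track B's term 4; the rule gives -243.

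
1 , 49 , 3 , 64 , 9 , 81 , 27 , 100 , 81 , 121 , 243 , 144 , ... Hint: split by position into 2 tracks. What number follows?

Positions 1, 3, 5, … form one subsequence and positions 2, 4, 6, … form another.
Subsequence A = 1, 3, 9, 27, 81, 243: successive powers of 3.
Subsequence B = 49, 64, 81, 100, 121, 144: consecutive squares n² from n = 7.
Position 13 falls in subsequence A as its term 7, giving 729.

729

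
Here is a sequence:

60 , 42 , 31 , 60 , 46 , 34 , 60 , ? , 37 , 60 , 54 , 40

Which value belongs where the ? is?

50

Split by position mod 3 into 3 tracks.
Track A: 60, 60, 60, 60 (always 60).
Track B: 42, 46, ?, 54 (linear: a_n = 38 + 4·n).
Track C: 31, 34, 37, 40 (linear: a_n = 28 + 3·n).
Filling track B at index 3 by its rule yields 50.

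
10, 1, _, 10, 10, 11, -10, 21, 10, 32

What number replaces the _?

-10

Positions 1, 3, 5, … form one subsequence and positions 2, 4, 6, … form another.
Track A = 10, ?, 10, -10, 10: the oscillation 10·(−1)^(n+1).
Track B = 1, 10, 11, 21, 32: a Fibonacci-like recurrence a_n = a_{n-1} + a_{n-2}.
So the missing entry in track A is -10.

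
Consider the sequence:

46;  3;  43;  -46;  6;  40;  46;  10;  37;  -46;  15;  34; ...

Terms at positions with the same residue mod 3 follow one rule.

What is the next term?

Read the sequence 3 terms at a time; column i is its own pattern.
Stream A: 46, -46, 46, -46 — oscillating between 46 and -46.
Stream B: 3, 6, 10, 15 — triangular numbers n(n+1)/2 for n = 2, 3, ….
Stream C: 43, 40, 37, 34 — linear: a_n = 46 − 3·n.
Term 13 comes from stream A (its 5th entry): 46.

46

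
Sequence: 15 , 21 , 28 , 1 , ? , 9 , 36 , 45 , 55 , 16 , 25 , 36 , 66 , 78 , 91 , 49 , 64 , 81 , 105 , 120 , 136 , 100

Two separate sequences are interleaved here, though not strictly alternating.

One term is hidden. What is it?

The slot pattern repeats as AAABBB (period 6), so there are 2 interleaved tracks.
Subsequence A: 15, 21, 28, 36, 45, 55, 66, 78, 91, 105, 120, 136. The triangular numbers T_5, T_6, ….
Subsequence B: 1, ?, 9, 16, 25, 36, 49, 64, 81, 100. Consecutive squares n² from n = 1.
Subsequence B's pattern makes the blank 4.

4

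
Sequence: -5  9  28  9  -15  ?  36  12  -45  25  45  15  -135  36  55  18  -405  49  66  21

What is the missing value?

16

The terms cycle through 4 interleaved subsequences.
Stream A is -5, -15, -45, -135, -405, which is multiplying by 3 each time.
Stream B is 9, ?, 25, 36, 49, which is the squares 3², 4², 5², ….
Stream C is 28, 36, 45, 55, 66, which is triangular numbers starting at T_7.
Stream D is 9, 12, 15, 18, 21, which is adding 3 each time.
Filling stream B at index 2 by its rule yields 16.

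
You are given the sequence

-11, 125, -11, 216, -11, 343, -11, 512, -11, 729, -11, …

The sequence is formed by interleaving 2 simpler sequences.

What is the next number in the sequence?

1000

Split by position mod 2 into 2 tracks.
Track A is -11, -11, -11, -11, -11, -11, which is constant -11.
Track B is 125, 216, 343, 512, 729, which is consecutive cubes n³ from n = 5.
Term 12 comes from track B (its 6th entry): 1000.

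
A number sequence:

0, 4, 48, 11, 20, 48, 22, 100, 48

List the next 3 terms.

33, 500, 48

Split by position mod 3 into 3 tracks.
Track A is 0, 11, 22, which is arithmetic with common difference +11.
Track B is 4, 20, 100, which is multiplying by 5 each time.
Track C is 48, 48, 48, which is always 48.
Term 10 comes from track A (its 4th entry): 33.
The 11th slot belongs to track B; its 4th term is 500.
Term 12 comes from track C (its 4th entry): 48.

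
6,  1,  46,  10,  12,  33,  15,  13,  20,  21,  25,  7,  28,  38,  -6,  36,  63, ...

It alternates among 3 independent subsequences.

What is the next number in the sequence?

-19

The terms cycle through 3 interleaved subsequences.
Track A: 6, 10, 15, 21, 28, 36 — triangular numbers starting at T_3.
Track B: 1, 12, 13, 25, 38, 63 — a Fibonacci-like recurrence a_n = a_{n-1} + a_{n-2}.
Track C: 46, 33, 20, 7, -6 — subtracting 13 each time.
Position 18 falls in track C as its term 6, giving -19.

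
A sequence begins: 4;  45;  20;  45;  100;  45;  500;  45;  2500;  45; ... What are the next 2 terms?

12500, 45

Positions 1, 3, 5, … form one subsequence and positions 2, 4, 6, … form another.
Stream A: 4, 20, 100, 500, 2500 — geometric with ratio 5.
Stream B: 45, 45, 45, 45, 45 — constant 45.
Position 11 falls in stream A as its term 6, giving 12500.
Position 12 → stream B, term 6 = 45.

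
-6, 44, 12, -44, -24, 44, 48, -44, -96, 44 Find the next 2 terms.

Odd-indexed and even-indexed terms follow separate rules.
Track A = -6, 12, -24, 48, -96: geometric, ×-2 each step.
Track B = 44, -44, 44, -44, 44: oscillating between 44 and -44.
Term 11 comes from track A (its 6th entry): 192.
Position 12 → track B, term 6 = -44.

192, -44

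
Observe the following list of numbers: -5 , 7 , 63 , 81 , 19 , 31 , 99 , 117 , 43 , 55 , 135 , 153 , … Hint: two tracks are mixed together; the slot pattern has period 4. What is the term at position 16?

189

Reading positions in blocks of 4 reveals the pattern AABB — 2 tracks woven together.
Stream A: -5, 7, 19, 31, 43, 55 (arithmetic with common difference +12).
Stream B: 63, 81, 99, 117, 135, 153 (arithmetic with common difference +18).
The 16th slot belongs to stream B; its 8th term is 189.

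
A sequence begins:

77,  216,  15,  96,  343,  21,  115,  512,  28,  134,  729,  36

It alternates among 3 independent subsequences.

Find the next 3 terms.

153, 1000, 45

Taking every 3rd term gives 3 separate tracks.
Subsequence A = 77, 96, 115, 134: arithmetic with common difference +19.
Subsequence B = 216, 343, 512, 729: perfect cubes starting at 6³.
Subsequence C = 15, 21, 28, 36: triangular numbers n(n+1)/2 for n = 5, 6, ….
Position 13 → subsequence A, term 5 = 153.
Position 14 → subsequence B, term 5 = 1000.
Term 15 comes from subsequence C (its 5th entry): 45.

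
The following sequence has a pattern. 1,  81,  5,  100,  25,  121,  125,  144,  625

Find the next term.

169

Taking every 2nd term gives 2 separate tracks.
Subsequence A = 1, 5, 25, 125, 625: successive powers of 5.
Subsequence B = 81, 100, 121, 144: the squares 9², 10², 11², ….
Term 10 comes from subsequence B (its 5th entry): 169.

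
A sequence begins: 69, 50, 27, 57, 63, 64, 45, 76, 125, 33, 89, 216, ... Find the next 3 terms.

21, 102, 343

Split by position mod 3 into 3 tracks.
Track A: 69, 57, 45, 33 — subtracting 12 each time.
Track B: 50, 63, 76, 89 — linear: a_n = 37 + 13·n.
Track C: 27, 64, 125, 216 — the cubes 3³, 4³, 5³, ….
Term 13 comes from track A (its 5th entry): 21.
Position 14 falls in track B as its term 5, giving 102.
Position 15 → track C, term 5 = 343.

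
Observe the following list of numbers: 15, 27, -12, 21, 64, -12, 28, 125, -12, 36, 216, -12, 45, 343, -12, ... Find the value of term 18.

Split by position mod 3: positions 1, 4, 7, … form one track, and each other residue class forms its own.
Track A: 15, 21, 28, 36, 45 — the triangular numbers T_5, T_6, ….
Track B: 27, 64, 125, 216, 343 — consecutive cubes n³ from n = 3.
Track C: -12, -12, -12, -12, -12 — constant -12.
Position 18 falls in track C as its term 6, giving -12.

-12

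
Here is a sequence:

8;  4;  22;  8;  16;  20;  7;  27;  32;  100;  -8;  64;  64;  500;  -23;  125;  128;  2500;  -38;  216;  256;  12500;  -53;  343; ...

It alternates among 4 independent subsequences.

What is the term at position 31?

Read the sequence 4 terms at a time; column i is its own pattern.
Subsequence A: 8, 16, 32, 64, 128, 256 (successive powers of 2).
Subsequence B: 4, 20, 100, 500, 2500, 12500 (geometric, ×5 each step).
Subsequence C: 22, 7, -8, -23, -38, -53 (linear: a_n = 37 − 15·n).
Subsequence D: 8, 27, 64, 125, 216, 343 (perfect cubes starting at 2³).
Position 31 falls in subsequence C as its term 8, giving -83.

-83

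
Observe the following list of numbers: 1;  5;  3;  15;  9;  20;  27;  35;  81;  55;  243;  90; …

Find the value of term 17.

6561

The terms cycle through 2 interleaved subsequences.
Subsequence A: 1, 3, 9, 27, 81, 243. Successive powers of 3.
Subsequence B: 5, 15, 20, 35, 55, 90. Fibonacci-style (each term is the sum of the two before it).
Term 17 comes from subsequence A (its 9th entry): 6561.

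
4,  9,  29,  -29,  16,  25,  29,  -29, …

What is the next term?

36

Reading positions in blocks of 4 reveals the pattern AABB — 2 tracks woven together.
Track A: 4, 9, 16, 25. Consecutive squares n² from n = 2.
Track B: 29, -29, 29, -29. The oscillation 29·(−1)^(n+1).
Position 9 falls in track A as its term 5, giving 36.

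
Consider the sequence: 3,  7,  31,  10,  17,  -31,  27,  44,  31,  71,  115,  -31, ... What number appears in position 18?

-31

The slot pattern repeats as AAB (period 3), so there are 2 interleaved tracks.
Stream A is 3, 7, 10, 17, 27, 44, 71, 115, which is each term equals the sum of the previous two.
Stream B is 31, -31, 31, -31, which is oscillating between 31 and -31.
Position 18 falls in stream B as its term 6, giving -31.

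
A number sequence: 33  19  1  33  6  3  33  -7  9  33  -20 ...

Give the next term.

Taking every 3rd term gives 3 separate tracks.
Subsequence A is 33, 33, 33, 33, which is constant 33.
Subsequence B is 19, 6, -7, -20, which is subtracting 13 each time.
Subsequence C is 1, 3, 9, which is powers 3^0, 3^1, 3^2, ….
Position 12 falls in subsequence C as its term 4, giving 27.

27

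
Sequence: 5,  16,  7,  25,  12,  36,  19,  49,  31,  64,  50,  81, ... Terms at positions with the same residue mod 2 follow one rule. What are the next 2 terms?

Split by position mod 2 into 2 tracks.
Subsequence A: 5, 7, 12, 19, 31, 50 — each term equals the sum of the previous two.
Subsequence B: 16, 25, 36, 49, 64, 81 — perfect squares starting at 4².
Position 13 → subsequence A, term 7 = 81.
Position 14 falls in subsequence B as its term 7, giving 100.

81, 100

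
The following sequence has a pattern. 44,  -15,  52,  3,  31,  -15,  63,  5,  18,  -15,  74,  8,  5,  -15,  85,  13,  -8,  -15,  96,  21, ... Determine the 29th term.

-47

Split by position mod 4: positions 1, 5, 9, … form one track, and each other residue class forms its own.
Stream A: 44, 31, 18, 5, -8. Linear: a_n = 57 − 13·n.
Stream B: -15, -15, -15, -15, -15. The constant sequence -15.
Stream C: 52, 63, 74, 85, 96. Arithmetic, step +11.
Stream D: 3, 5, 8, 13, 21. Each term equals the sum of the previous two.
Term 29 comes from stream A (its 8th entry): -47.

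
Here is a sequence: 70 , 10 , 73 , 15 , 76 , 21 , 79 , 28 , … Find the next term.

82

Positions 1, 3, 5, … form one subsequence and positions 2, 4, 6, … form another.
Stream A: 70, 73, 76, 79 — linear: a_n = 67 + 3·n.
Stream B: 10, 15, 21, 28 — the triangular numbers T_4, T_5, ….
Term 9 comes from stream A (its 5th entry): 82.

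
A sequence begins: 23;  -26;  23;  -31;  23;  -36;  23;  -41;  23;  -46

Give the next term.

Odd-indexed and even-indexed terms follow separate rules.
Track A: 23, 23, 23, 23, 23 (always 23).
Track B: -26, -31, -36, -41, -46 (linear: a_n = -21 − 5·n).
Term 11 comes from track A (its 6th entry): 23.

23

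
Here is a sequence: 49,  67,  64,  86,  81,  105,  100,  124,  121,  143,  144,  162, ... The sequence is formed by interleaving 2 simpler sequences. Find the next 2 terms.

The terms cycle through 2 interleaved subsequences.
Subsequence A: 49, 64, 81, 100, 121, 144. Consecutive squares n² from n = 7.
Subsequence B: 67, 86, 105, 124, 143, 162. Linear: a_n = 48 + 19·n.
Position 13 falls in subsequence A as its term 7, giving 169.
Position 14 → subsequence B, term 7 = 181.

169, 181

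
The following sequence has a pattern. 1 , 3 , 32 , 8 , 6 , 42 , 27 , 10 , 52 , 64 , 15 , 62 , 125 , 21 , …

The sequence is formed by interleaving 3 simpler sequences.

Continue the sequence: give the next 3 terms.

The terms cycle through 3 interleaved subsequences.
Subsequence A is 1, 8, 27, 64, 125, which is the cubes 1³, 2³, 3³, ….
Subsequence B is 3, 6, 10, 15, 21, which is triangular numbers n(n+1)/2 for n = 2, 3, ….
Subsequence C is 32, 42, 52, 62, which is arithmetic with common difference +10.
The 15th slot belongs to subsequence C; its 5th term is 72.
Term 16 comes from subsequence A (its 6th entry): 216.
Position 17 → subsequence B, term 6 = 28.

72, 216, 28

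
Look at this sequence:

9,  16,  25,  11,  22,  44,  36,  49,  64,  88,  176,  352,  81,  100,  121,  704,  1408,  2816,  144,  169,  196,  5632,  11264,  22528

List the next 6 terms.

225, 256, 289, 45056, 90112, 180224

Positions follow the repeating pattern AAABBB; grouping by letter gives 2 tracks.
Track A: 9, 16, 25, 36, 49, 64, 81, 100, 121, 144, 169, 196 — perfect squares starting at 3².
Track B: 11, 22, 44, 88, 176, 352, 704, 1408, 2816, 5632, 11264, 22528 — geometric, ×2 each step.
Position 25 falls in track A as its term 13, giving 225.
Position 26 falls in track A as its term 14, giving 256.
The 27th slot belongs to track A; its 15th term is 289.
The 28th slot belongs to track B; its 13th term is 45056.
Term 29 comes from track B (its 14th entry): 90112.
The 30th slot belongs to track B; its 15th term is 180224.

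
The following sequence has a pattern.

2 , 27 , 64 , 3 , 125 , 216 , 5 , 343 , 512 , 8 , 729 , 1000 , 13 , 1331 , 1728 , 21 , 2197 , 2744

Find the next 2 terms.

The slot pattern repeats as ABB (period 3), so there are 2 interleaved tracks.
Track A: 2, 3, 5, 8, 13, 21 — a Fibonacci-like recurrence a_n = a_{n-1} + a_{n-2}.
Track B: 27, 64, 125, 216, 343, 512, 729, 1000, 1331, 1728, 2197, 2744 — perfect cubes starting at 3³.
Term 19 comes from track A (its 7th entry): 34.
The 20th slot belongs to track B; its 13th term is 3375.

34, 3375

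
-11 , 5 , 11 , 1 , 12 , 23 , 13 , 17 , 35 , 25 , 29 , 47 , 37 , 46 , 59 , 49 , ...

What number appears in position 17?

75

Split by position mod 3: positions 1, 4, 7, … form one track, and each other residue class forms its own.
Track A is -11, 1, 13, 25, 37, 49, which is arithmetic with common difference +12.
Track B is 5, 12, 17, 29, 46, which is each term equals the sum of the previous two.
Track C is 11, 23, 35, 47, 59, which is arithmetic, step +12.
The 17th slot belongs to track B; its 6th term is 75.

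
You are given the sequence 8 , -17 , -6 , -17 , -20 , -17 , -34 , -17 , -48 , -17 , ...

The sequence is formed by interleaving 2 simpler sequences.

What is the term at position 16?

Split by position mod 2 into 2 tracks.
Track A: 8, -6, -20, -34, -48 (subtracting 14 each time).
Track B: -17, -17, -17, -17, -17 (the constant sequence -17).
Term 16 comes from track B (its 8th entry): -17.

-17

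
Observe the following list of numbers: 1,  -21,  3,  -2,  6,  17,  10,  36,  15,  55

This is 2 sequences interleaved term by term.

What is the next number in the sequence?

21

Split by position mod 2 into 2 tracks.
Subsequence A: 1, 3, 6, 10, 15 — triangular numbers starting at T_1.
Subsequence B: -21, -2, 17, 36, 55 — linear: a_n = -40 + 19·n.
Position 11 falls in subsequence A as its term 6, giving 21.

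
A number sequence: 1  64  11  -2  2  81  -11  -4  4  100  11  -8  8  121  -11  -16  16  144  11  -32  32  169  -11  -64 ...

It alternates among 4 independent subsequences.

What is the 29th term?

Split by position mod 4 into 4 tracks.
Track A: 1, 2, 4, 8, 16, 32 — successive powers of 2.
Track B: 64, 81, 100, 121, 144, 169 — the squares 8², 9², 10², ….
Track C: 11, -11, 11, -11, 11, -11 — oscillating between 11 and -11.
Track D: -2, -4, -8, -16, -32, -64 — multiplying by 2 each time.
Term 29 comes from track A (its 8th entry): 128.

128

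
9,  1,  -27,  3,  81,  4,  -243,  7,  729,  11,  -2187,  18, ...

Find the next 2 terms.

6561, 29

Positions 1, 3, 5, … form one subsequence and positions 2, 4, 6, … form another.
Track A: 9, -27, 81, -243, 729, -2187 (geometric, ×-3 each step).
Track B: 1, 3, 4, 7, 11, 18 (Fibonacci-style (each term is the sum of the two before it)).
Term 13 comes from track A (its 7th entry): 6561.
Position 14 falls in track B as its term 7, giving 29.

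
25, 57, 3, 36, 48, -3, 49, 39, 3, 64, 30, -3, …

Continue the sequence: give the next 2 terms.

81, 21

Split by position mod 3 into 3 tracks.
Track A: 25, 36, 49, 64 — perfect squares starting at 5².
Track B: 57, 48, 39, 30 — arithmetic with common difference −9.
Track C: 3, -3, 3, -3 — alternating ±3.
Position 13 → track A, term 5 = 81.
The 14th slot belongs to track B; its 5th term is 21.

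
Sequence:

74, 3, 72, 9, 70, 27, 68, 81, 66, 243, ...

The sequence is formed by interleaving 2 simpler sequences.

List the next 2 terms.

64, 729

Odd-indexed and even-indexed terms follow separate rules.
Stream A: 74, 72, 70, 68, 66 (subtracting 2 each time).
Stream B: 3, 9, 27, 81, 243 (multiplying by 3 each time).
The 11th slot belongs to stream A; its 6th term is 64.
Position 12 falls in stream B as its term 6, giving 729.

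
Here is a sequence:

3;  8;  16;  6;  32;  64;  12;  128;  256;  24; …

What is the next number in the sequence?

Reading positions in blocks of 3 reveals the pattern ABB — 2 tracks woven together.
Stream A = 3, 6, 12, 24: multiplying by 2 each time.
Stream B = 8, 16, 32, 64, 128, 256: powers of 2.
The 11th slot belongs to stream B; its 7th term is 512.

512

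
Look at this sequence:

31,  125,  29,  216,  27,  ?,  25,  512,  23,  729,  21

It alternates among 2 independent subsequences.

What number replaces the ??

Taking every 2nd term gives 2 separate tracks.
Stream A: 31, 29, 27, 25, 23, 21 — arithmetic with common difference −2.
Stream B: 125, 216, ?, 512, 729 — the cubes 5³, 6³, 7³, ….
Filling stream B at index 3 by its rule yields 343.

343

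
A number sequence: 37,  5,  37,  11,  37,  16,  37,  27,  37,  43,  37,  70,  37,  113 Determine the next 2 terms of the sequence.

37, 183

Split by position mod 2 into 2 tracks.
Subsequence A: 37, 37, 37, 37, 37, 37, 37 (the constant sequence 37).
Subsequence B: 5, 11, 16, 27, 43, 70, 113 (a Fibonacci-like recurrence a_n = a_{n-1} + a_{n-2}).
Position 15 falls in subsequence A as its term 8, giving 37.
Term 16 comes from subsequence B (its 8th entry): 183.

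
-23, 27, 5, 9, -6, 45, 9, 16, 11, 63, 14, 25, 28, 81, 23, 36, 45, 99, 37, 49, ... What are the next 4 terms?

Split by position mod 4 into 4 tracks.
Track A: -23, -6, 11, 28, 45 — adding 17 each time.
Track B: 27, 45, 63, 81, 99 — arithmetic, step +18.
Track C: 5, 9, 14, 23, 37 — a Fibonacci-like recurrence a_n = a_{n-1} + a_{n-2}.
Track D: 9, 16, 25, 36, 49 — the squares 3², 4², 5², ….
Position 21 falls in track A as its term 6, giving 62.
Term 22 comes from track B (its 6th entry): 117.
Position 23 → track C, term 6 = 60.
Position 24 → track D, term 6 = 64.

62, 117, 60, 64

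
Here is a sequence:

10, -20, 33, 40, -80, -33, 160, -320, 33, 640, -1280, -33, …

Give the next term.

Reading positions in blocks of 3 reveals the pattern AAB — 2 tracks woven together.
Track A: 10, -20, 40, -80, 160, -320, 640, -1280 (a geometric progression (common ratio -2)).
Track B: 33, -33, 33, -33 (oscillating between 33 and -33).
Term 13 comes from track A (its 9th entry): 2560.

2560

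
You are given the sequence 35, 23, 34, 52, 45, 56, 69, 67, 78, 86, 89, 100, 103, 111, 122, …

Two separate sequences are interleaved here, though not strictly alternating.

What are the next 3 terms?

The slot pattern repeats as ABB (period 3), so there are 2 interleaved tracks.
Subsequence A: 35, 52, 69, 86, 103 — arithmetic with common difference +17.
Subsequence B: 23, 34, 45, 56, 67, 78, 89, 100, 111, 122 — arithmetic, step +11.
Term 16 comes from subsequence A (its 6th entry): 120.
Position 17 falls in subsequence B as its term 11, giving 133.
Position 18 → subsequence B, term 12 = 144.

120, 133, 144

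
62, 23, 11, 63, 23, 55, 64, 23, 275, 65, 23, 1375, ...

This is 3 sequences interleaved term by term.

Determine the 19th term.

68

The terms cycle through 3 interleaved subsequences.
Subsequence A is 62, 63, 64, 65, which is adding 1 each time.
Subsequence B is 23, 23, 23, 23, which is the constant sequence 23.
Subsequence C is 11, 55, 275, 1375, which is multiplying by 5 each time.
Position 19 falls in subsequence A as its term 7, giving 68.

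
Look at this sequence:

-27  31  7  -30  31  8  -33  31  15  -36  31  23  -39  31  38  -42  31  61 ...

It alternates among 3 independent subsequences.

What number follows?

Read the sequence 3 terms at a time; column i is its own pattern.
Subsequence A is -27, -30, -33, -36, -39, -42, which is subtracting 3 each time.
Subsequence B is 31, 31, 31, 31, 31, 31, which is the constant sequence 31.
Subsequence C is 7, 8, 15, 23, 38, 61, which is a Fibonacci-like recurrence a_n = a_{n-1} + a_{n-2}.
Position 19 → subsequence A, term 7 = -45.

-45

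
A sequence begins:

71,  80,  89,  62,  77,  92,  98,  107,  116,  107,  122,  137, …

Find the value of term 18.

The slot pattern repeats as AAABBB (period 6), so there are 2 interleaved tracks.
Stream A: 71, 80, 89, 98, 107, 116. Linear: a_n = 62 + 9·n.
Stream B: 62, 77, 92, 107, 122, 137. Linear: a_n = 47 + 15·n.
The 18th slot belongs to stream B; its 9th term is 182.

182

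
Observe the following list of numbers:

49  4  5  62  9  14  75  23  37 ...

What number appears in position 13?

Reading positions in blocks of 3 reveals the pattern ABB — 2 tracks woven together.
Track A = 49, 62, 75: arithmetic with common difference +13.
Track B = 4, 5, 9, 14, 23, 37: Fibonacci-style (each term is the sum of the two before it).
Position 13 → track A, term 5 = 101.

101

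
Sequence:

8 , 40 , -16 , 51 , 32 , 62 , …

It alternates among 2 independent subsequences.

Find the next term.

Odd-indexed and even-indexed terms follow separate rules.
Track A is 8, -16, 32, which is geometric, ×-2 each step.
Track B is 40, 51, 62, which is adding 11 each time.
Term 7 comes from track A (its 4th entry): -64.

-64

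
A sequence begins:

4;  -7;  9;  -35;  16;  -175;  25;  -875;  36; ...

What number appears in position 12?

Taking every 2nd term gives 2 separate tracks.
Track A is 4, 9, 16, 25, 36, which is consecutive squares n² from n = 2.
Track B is -7, -35, -175, -875, which is geometric, ×5 each step.
Position 12 falls in track B as its term 6, giving -21875.

-21875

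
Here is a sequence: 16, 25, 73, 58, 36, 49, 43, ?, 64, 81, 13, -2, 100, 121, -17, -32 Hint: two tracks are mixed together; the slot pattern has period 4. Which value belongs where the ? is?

Reading positions in blocks of 4 reveals the pattern AABB — 2 tracks woven together.
Track A: 16, 25, 36, 49, 64, 81, 100, 121. Consecutive squares n² from n = 4.
Track B: 73, 58, 43, ?, 13, -2, -17, -32. Arithmetic, step −15.
The gap is track B's term 4; the rule gives 28.

28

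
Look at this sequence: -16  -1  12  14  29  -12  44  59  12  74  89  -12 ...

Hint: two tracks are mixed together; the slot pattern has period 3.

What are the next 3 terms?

Positions follow the repeating pattern AAB; grouping by letter gives 2 tracks.
Track A: -16, -1, 14, 29, 44, 59, 74, 89 — arithmetic with common difference +15.
Track B: 12, -12, 12, -12 — alternating ±12.
Term 13 comes from track A (its 9th entry): 104.
The 14th slot belongs to track A; its 10th term is 119.
Term 15 comes from track B (its 5th entry): 12.

104, 119, 12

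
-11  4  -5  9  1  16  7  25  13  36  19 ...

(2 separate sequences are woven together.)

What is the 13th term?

25

The terms cycle through 2 interleaved subsequences.
Track A is -11, -5, 1, 7, 13, 19, which is linear: a_n = -17 + 6·n.
Track B is 4, 9, 16, 25, 36, which is the squares 2², 3², 4², ….
The 13th slot belongs to track A; its 7th term is 25.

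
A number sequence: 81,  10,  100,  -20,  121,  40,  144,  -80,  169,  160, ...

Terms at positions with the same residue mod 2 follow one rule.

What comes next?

Split by position mod 2 into 2 tracks.
Track A: 81, 100, 121, 144, 169. Perfect squares starting at 9².
Track B: 10, -20, 40, -80, 160. A geometric progression (common ratio -2).
Term 11 comes from track A (its 6th entry): 196.

196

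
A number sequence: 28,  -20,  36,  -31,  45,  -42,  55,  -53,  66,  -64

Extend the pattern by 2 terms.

78, -75

Split by position mod 2 into 2 tracks.
Stream A is 28, 36, 45, 55, 66, which is the triangular numbers T_7, T_8, ….
Stream B is -20, -31, -42, -53, -64, which is arithmetic with common difference −11.
Position 11 → stream A, term 6 = 78.
Term 12 comes from stream B (its 6th entry): -75.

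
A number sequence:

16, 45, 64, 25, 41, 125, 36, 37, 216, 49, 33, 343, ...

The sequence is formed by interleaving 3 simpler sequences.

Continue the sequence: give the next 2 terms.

64, 29

Taking every 3rd term gives 3 separate tracks.
Track A: 16, 25, 36, 49. Perfect squares starting at 4².
Track B: 45, 41, 37, 33. Arithmetic with common difference −4.
Track C: 64, 125, 216, 343. Consecutive cubes n³ from n = 4.
Term 13 comes from track A (its 5th entry): 64.
Term 14 comes from track B (its 5th entry): 29.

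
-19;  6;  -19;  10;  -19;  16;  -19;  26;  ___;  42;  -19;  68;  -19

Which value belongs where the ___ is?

The terms cycle through 2 interleaved subsequences.
Track A: -19, -19, -19, -19, ?, -19, -19 — the constant sequence -19.
Track B: 6, 10, 16, 26, 42, 68 — each term equals the sum of the previous two.
So the missing entry in track A is -19.

-19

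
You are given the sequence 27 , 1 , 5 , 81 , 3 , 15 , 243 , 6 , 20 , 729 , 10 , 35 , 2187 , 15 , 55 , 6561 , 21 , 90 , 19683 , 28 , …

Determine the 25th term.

177147

Taking every 3rd term gives 3 separate tracks.
Track A: 27, 81, 243, 729, 2187, 6561, 19683 — powers 3^3, 3^4, 3^5, ….
Track B: 1, 3, 6, 10, 15, 21, 28 — triangular numbers n(n+1)/2 for n = 1, 2, ….
Track C: 5, 15, 20, 35, 55, 90 — Fibonacci-style (each term is the sum of the two before it).
Position 25 → track A, term 9 = 177147.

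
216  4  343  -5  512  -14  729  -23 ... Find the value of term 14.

Taking every 2nd term gives 2 separate tracks.
Subsequence A: 216, 343, 512, 729 — the cubes 6³, 7³, 8³, ….
Subsequence B: 4, -5, -14, -23 — subtracting 9 each time.
Position 14 falls in subsequence B as its term 7, giving -50.

-50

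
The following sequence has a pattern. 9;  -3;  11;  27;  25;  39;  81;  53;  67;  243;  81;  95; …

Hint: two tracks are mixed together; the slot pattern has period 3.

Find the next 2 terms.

729, 109

The slot pattern repeats as ABB (period 3), so there are 2 interleaved tracks.
Track A: 9, 27, 81, 243 — geometric with ratio 3.
Track B: -3, 11, 25, 39, 53, 67, 81, 95 — arithmetic with common difference +14.
Position 13 → track A, term 5 = 729.
Term 14 comes from track B (its 9th entry): 109.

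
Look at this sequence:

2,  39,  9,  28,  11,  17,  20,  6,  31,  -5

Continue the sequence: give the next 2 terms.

51, -16

Positions 1, 3, 5, … form one subsequence and positions 2, 4, 6, … form another.
Stream A = 2, 9, 11, 20, 31: a Fibonacci-like recurrence a_n = a_{n-1} + a_{n-2}.
Stream B = 39, 28, 17, 6, -5: arithmetic, step −11.
Term 11 comes from stream A (its 6th entry): 51.
Position 12 → stream B, term 6 = -16.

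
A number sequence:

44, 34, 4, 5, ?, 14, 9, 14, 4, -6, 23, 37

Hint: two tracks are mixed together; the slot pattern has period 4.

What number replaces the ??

Positions follow the repeating pattern AABB; grouping by letter gives 2 tracks.
Stream A: 44, 34, ?, 14, 4, -6 (subtracting 10 each time).
Stream B: 4, 5, 9, 14, 23, 37 (Fibonacci-style (each term is the sum of the two before it)).
The gap is stream A's term 3; the rule gives 24.

24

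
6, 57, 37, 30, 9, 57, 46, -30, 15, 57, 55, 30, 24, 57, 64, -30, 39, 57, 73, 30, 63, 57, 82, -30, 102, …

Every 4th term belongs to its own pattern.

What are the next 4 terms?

Read the sequence 4 terms at a time; column i is its own pattern.
Track A: 6, 9, 15, 24, 39, 63, 102. A Fibonacci-like recurrence a_n = a_{n-1} + a_{n-2}.
Track B: 57, 57, 57, 57, 57, 57. The constant sequence 57.
Track C: 37, 46, 55, 64, 73, 82. Linear: a_n = 28 + 9·n.
Track D: 30, -30, 30, -30, 30, -30. Alternating ±30.
The 26th slot belongs to track B; its 7th term is 57.
Position 27 falls in track C as its term 7, giving 91.
Term 28 comes from track D (its 7th entry): 30.
Position 29 falls in track A as its term 8, giving 165.

57, 91, 30, 165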